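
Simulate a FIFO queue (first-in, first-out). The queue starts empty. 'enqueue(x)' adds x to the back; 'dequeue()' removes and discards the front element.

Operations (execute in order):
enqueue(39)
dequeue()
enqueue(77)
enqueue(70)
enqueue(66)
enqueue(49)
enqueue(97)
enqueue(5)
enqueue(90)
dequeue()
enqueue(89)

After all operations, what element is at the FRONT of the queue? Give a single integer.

enqueue(39): queue = [39]
dequeue(): queue = []
enqueue(77): queue = [77]
enqueue(70): queue = [77, 70]
enqueue(66): queue = [77, 70, 66]
enqueue(49): queue = [77, 70, 66, 49]
enqueue(97): queue = [77, 70, 66, 49, 97]
enqueue(5): queue = [77, 70, 66, 49, 97, 5]
enqueue(90): queue = [77, 70, 66, 49, 97, 5, 90]
dequeue(): queue = [70, 66, 49, 97, 5, 90]
enqueue(89): queue = [70, 66, 49, 97, 5, 90, 89]

Answer: 70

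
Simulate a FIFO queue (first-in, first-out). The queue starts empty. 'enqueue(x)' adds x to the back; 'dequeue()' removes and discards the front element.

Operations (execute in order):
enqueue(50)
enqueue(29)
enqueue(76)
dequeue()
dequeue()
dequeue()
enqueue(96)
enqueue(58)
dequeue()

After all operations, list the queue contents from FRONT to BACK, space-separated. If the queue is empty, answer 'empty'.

Answer: 58

Derivation:
enqueue(50): [50]
enqueue(29): [50, 29]
enqueue(76): [50, 29, 76]
dequeue(): [29, 76]
dequeue(): [76]
dequeue(): []
enqueue(96): [96]
enqueue(58): [96, 58]
dequeue(): [58]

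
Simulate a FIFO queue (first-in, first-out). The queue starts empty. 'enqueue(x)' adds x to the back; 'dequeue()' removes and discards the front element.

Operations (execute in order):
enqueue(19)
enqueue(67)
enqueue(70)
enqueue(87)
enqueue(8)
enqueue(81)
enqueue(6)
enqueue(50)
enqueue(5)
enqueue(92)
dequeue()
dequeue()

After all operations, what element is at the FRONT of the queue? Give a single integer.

Answer: 70

Derivation:
enqueue(19): queue = [19]
enqueue(67): queue = [19, 67]
enqueue(70): queue = [19, 67, 70]
enqueue(87): queue = [19, 67, 70, 87]
enqueue(8): queue = [19, 67, 70, 87, 8]
enqueue(81): queue = [19, 67, 70, 87, 8, 81]
enqueue(6): queue = [19, 67, 70, 87, 8, 81, 6]
enqueue(50): queue = [19, 67, 70, 87, 8, 81, 6, 50]
enqueue(5): queue = [19, 67, 70, 87, 8, 81, 6, 50, 5]
enqueue(92): queue = [19, 67, 70, 87, 8, 81, 6, 50, 5, 92]
dequeue(): queue = [67, 70, 87, 8, 81, 6, 50, 5, 92]
dequeue(): queue = [70, 87, 8, 81, 6, 50, 5, 92]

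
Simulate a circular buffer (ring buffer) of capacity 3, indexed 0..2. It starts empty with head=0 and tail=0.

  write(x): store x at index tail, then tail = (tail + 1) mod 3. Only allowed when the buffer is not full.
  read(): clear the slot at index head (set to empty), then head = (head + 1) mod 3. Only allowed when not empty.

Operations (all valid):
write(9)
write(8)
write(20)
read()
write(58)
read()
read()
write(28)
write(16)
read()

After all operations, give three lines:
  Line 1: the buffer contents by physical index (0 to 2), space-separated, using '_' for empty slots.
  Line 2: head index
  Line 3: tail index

write(9): buf=[9 _ _], head=0, tail=1, size=1
write(8): buf=[9 8 _], head=0, tail=2, size=2
write(20): buf=[9 8 20], head=0, tail=0, size=3
read(): buf=[_ 8 20], head=1, tail=0, size=2
write(58): buf=[58 8 20], head=1, tail=1, size=3
read(): buf=[58 _ 20], head=2, tail=1, size=2
read(): buf=[58 _ _], head=0, tail=1, size=1
write(28): buf=[58 28 _], head=0, tail=2, size=2
write(16): buf=[58 28 16], head=0, tail=0, size=3
read(): buf=[_ 28 16], head=1, tail=0, size=2

Answer: _ 28 16
1
0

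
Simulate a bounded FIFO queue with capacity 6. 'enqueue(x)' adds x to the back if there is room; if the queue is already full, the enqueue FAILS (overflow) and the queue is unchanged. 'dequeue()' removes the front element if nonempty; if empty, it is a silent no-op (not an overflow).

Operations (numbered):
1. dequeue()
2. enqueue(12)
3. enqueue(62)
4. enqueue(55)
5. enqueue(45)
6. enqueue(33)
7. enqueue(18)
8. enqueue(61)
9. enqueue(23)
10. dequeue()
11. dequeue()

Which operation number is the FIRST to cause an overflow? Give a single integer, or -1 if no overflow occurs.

Answer: 8

Derivation:
1. dequeue(): empty, no-op, size=0
2. enqueue(12): size=1
3. enqueue(62): size=2
4. enqueue(55): size=3
5. enqueue(45): size=4
6. enqueue(33): size=5
7. enqueue(18): size=6
8. enqueue(61): size=6=cap → OVERFLOW (fail)
9. enqueue(23): size=6=cap → OVERFLOW (fail)
10. dequeue(): size=5
11. dequeue(): size=4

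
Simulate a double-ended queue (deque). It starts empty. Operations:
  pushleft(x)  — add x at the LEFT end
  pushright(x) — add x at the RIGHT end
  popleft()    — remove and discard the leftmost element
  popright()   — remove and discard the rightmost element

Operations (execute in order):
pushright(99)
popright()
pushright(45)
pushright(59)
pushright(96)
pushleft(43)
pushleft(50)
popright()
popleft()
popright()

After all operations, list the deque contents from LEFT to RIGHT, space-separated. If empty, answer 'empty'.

Answer: 43 45

Derivation:
pushright(99): [99]
popright(): []
pushright(45): [45]
pushright(59): [45, 59]
pushright(96): [45, 59, 96]
pushleft(43): [43, 45, 59, 96]
pushleft(50): [50, 43, 45, 59, 96]
popright(): [50, 43, 45, 59]
popleft(): [43, 45, 59]
popright(): [43, 45]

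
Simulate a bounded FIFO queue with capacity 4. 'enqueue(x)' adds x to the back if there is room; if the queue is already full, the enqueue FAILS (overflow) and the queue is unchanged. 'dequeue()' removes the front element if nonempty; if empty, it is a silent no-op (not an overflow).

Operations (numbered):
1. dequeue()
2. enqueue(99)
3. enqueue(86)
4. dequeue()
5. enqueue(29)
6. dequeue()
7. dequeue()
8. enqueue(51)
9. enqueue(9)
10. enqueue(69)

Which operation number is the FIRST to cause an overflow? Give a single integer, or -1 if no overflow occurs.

1. dequeue(): empty, no-op, size=0
2. enqueue(99): size=1
3. enqueue(86): size=2
4. dequeue(): size=1
5. enqueue(29): size=2
6. dequeue(): size=1
7. dequeue(): size=0
8. enqueue(51): size=1
9. enqueue(9): size=2
10. enqueue(69): size=3

Answer: -1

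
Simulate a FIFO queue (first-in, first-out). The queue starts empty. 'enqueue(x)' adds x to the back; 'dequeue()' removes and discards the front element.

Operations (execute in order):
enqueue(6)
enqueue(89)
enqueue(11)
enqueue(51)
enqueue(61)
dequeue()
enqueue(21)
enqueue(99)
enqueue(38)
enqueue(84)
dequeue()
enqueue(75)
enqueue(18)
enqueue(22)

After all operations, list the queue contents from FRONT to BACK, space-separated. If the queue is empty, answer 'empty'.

Answer: 11 51 61 21 99 38 84 75 18 22

Derivation:
enqueue(6): [6]
enqueue(89): [6, 89]
enqueue(11): [6, 89, 11]
enqueue(51): [6, 89, 11, 51]
enqueue(61): [6, 89, 11, 51, 61]
dequeue(): [89, 11, 51, 61]
enqueue(21): [89, 11, 51, 61, 21]
enqueue(99): [89, 11, 51, 61, 21, 99]
enqueue(38): [89, 11, 51, 61, 21, 99, 38]
enqueue(84): [89, 11, 51, 61, 21, 99, 38, 84]
dequeue(): [11, 51, 61, 21, 99, 38, 84]
enqueue(75): [11, 51, 61, 21, 99, 38, 84, 75]
enqueue(18): [11, 51, 61, 21, 99, 38, 84, 75, 18]
enqueue(22): [11, 51, 61, 21, 99, 38, 84, 75, 18, 22]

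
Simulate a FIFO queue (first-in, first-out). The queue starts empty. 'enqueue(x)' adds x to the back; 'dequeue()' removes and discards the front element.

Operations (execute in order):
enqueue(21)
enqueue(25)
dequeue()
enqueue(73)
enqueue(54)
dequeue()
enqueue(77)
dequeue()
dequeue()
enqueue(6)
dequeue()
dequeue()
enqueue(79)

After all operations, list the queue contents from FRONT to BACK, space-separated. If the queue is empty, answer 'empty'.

Answer: 79

Derivation:
enqueue(21): [21]
enqueue(25): [21, 25]
dequeue(): [25]
enqueue(73): [25, 73]
enqueue(54): [25, 73, 54]
dequeue(): [73, 54]
enqueue(77): [73, 54, 77]
dequeue(): [54, 77]
dequeue(): [77]
enqueue(6): [77, 6]
dequeue(): [6]
dequeue(): []
enqueue(79): [79]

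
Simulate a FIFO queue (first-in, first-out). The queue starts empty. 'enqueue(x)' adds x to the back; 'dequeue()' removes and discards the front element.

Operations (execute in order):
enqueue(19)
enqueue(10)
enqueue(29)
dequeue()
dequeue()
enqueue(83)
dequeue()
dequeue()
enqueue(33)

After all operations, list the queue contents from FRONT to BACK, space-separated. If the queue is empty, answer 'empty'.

Answer: 33

Derivation:
enqueue(19): [19]
enqueue(10): [19, 10]
enqueue(29): [19, 10, 29]
dequeue(): [10, 29]
dequeue(): [29]
enqueue(83): [29, 83]
dequeue(): [83]
dequeue(): []
enqueue(33): [33]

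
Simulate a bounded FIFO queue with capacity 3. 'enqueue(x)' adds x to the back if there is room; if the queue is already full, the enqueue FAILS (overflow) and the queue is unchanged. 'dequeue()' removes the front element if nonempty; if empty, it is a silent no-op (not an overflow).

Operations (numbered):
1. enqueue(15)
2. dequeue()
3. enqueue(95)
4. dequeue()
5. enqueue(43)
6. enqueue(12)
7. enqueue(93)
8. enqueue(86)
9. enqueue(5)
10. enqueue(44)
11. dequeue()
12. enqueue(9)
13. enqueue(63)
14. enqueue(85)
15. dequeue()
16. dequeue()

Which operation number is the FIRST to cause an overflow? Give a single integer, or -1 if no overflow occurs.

1. enqueue(15): size=1
2. dequeue(): size=0
3. enqueue(95): size=1
4. dequeue(): size=0
5. enqueue(43): size=1
6. enqueue(12): size=2
7. enqueue(93): size=3
8. enqueue(86): size=3=cap → OVERFLOW (fail)
9. enqueue(5): size=3=cap → OVERFLOW (fail)
10. enqueue(44): size=3=cap → OVERFLOW (fail)
11. dequeue(): size=2
12. enqueue(9): size=3
13. enqueue(63): size=3=cap → OVERFLOW (fail)
14. enqueue(85): size=3=cap → OVERFLOW (fail)
15. dequeue(): size=2
16. dequeue(): size=1

Answer: 8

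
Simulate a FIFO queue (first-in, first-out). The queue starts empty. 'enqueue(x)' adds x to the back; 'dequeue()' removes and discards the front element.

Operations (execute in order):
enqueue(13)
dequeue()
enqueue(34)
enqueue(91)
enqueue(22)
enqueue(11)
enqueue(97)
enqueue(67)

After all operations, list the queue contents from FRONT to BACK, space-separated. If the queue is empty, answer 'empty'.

Answer: 34 91 22 11 97 67

Derivation:
enqueue(13): [13]
dequeue(): []
enqueue(34): [34]
enqueue(91): [34, 91]
enqueue(22): [34, 91, 22]
enqueue(11): [34, 91, 22, 11]
enqueue(97): [34, 91, 22, 11, 97]
enqueue(67): [34, 91, 22, 11, 97, 67]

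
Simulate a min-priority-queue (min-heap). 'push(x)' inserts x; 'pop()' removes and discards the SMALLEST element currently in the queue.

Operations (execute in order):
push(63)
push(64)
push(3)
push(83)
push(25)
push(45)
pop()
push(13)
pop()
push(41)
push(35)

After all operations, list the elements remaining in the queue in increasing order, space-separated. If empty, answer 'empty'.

push(63): heap contents = [63]
push(64): heap contents = [63, 64]
push(3): heap contents = [3, 63, 64]
push(83): heap contents = [3, 63, 64, 83]
push(25): heap contents = [3, 25, 63, 64, 83]
push(45): heap contents = [3, 25, 45, 63, 64, 83]
pop() → 3: heap contents = [25, 45, 63, 64, 83]
push(13): heap contents = [13, 25, 45, 63, 64, 83]
pop() → 13: heap contents = [25, 45, 63, 64, 83]
push(41): heap contents = [25, 41, 45, 63, 64, 83]
push(35): heap contents = [25, 35, 41, 45, 63, 64, 83]

Answer: 25 35 41 45 63 64 83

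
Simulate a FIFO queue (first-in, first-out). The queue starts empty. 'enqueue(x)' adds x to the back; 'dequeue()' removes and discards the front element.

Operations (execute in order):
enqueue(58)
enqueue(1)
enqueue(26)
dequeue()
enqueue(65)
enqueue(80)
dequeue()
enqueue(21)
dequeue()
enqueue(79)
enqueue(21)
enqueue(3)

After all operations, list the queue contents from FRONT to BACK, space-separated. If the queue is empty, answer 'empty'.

Answer: 65 80 21 79 21 3

Derivation:
enqueue(58): [58]
enqueue(1): [58, 1]
enqueue(26): [58, 1, 26]
dequeue(): [1, 26]
enqueue(65): [1, 26, 65]
enqueue(80): [1, 26, 65, 80]
dequeue(): [26, 65, 80]
enqueue(21): [26, 65, 80, 21]
dequeue(): [65, 80, 21]
enqueue(79): [65, 80, 21, 79]
enqueue(21): [65, 80, 21, 79, 21]
enqueue(3): [65, 80, 21, 79, 21, 3]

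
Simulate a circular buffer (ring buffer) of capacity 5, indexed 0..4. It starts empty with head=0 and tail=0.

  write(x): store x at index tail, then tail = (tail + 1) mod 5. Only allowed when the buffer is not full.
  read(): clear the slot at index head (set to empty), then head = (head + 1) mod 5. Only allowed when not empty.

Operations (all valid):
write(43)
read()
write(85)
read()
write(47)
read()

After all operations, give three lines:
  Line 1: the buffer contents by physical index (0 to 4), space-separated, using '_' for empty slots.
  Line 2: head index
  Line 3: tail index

Answer: _ _ _ _ _
3
3

Derivation:
write(43): buf=[43 _ _ _ _], head=0, tail=1, size=1
read(): buf=[_ _ _ _ _], head=1, tail=1, size=0
write(85): buf=[_ 85 _ _ _], head=1, tail=2, size=1
read(): buf=[_ _ _ _ _], head=2, tail=2, size=0
write(47): buf=[_ _ 47 _ _], head=2, tail=3, size=1
read(): buf=[_ _ _ _ _], head=3, tail=3, size=0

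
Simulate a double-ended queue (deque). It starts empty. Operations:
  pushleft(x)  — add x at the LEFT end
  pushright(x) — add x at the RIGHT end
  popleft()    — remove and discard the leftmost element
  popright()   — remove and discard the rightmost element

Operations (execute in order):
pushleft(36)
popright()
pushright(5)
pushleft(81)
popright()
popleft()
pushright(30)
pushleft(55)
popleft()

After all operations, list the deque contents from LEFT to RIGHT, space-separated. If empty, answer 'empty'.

pushleft(36): [36]
popright(): []
pushright(5): [5]
pushleft(81): [81, 5]
popright(): [81]
popleft(): []
pushright(30): [30]
pushleft(55): [55, 30]
popleft(): [30]

Answer: 30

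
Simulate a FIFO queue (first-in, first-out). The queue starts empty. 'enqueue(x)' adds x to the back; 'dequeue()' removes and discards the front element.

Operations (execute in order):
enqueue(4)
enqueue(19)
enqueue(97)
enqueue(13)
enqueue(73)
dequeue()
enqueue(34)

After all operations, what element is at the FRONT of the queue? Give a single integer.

Answer: 19

Derivation:
enqueue(4): queue = [4]
enqueue(19): queue = [4, 19]
enqueue(97): queue = [4, 19, 97]
enqueue(13): queue = [4, 19, 97, 13]
enqueue(73): queue = [4, 19, 97, 13, 73]
dequeue(): queue = [19, 97, 13, 73]
enqueue(34): queue = [19, 97, 13, 73, 34]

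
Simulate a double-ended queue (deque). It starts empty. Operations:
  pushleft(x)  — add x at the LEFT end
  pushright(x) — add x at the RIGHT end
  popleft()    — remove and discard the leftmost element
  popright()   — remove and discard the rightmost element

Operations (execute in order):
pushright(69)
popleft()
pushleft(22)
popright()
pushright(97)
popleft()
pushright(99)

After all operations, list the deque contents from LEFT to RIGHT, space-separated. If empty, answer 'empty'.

pushright(69): [69]
popleft(): []
pushleft(22): [22]
popright(): []
pushright(97): [97]
popleft(): []
pushright(99): [99]

Answer: 99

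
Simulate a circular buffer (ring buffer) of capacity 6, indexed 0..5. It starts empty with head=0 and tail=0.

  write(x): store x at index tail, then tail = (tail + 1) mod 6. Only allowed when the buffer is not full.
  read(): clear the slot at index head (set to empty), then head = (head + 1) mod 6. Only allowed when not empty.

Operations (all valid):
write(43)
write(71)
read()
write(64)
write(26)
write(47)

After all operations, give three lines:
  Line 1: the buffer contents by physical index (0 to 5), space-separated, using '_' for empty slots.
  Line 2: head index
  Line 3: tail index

Answer: _ 71 64 26 47 _
1
5

Derivation:
write(43): buf=[43 _ _ _ _ _], head=0, tail=1, size=1
write(71): buf=[43 71 _ _ _ _], head=0, tail=2, size=2
read(): buf=[_ 71 _ _ _ _], head=1, tail=2, size=1
write(64): buf=[_ 71 64 _ _ _], head=1, tail=3, size=2
write(26): buf=[_ 71 64 26 _ _], head=1, tail=4, size=3
write(47): buf=[_ 71 64 26 47 _], head=1, tail=5, size=4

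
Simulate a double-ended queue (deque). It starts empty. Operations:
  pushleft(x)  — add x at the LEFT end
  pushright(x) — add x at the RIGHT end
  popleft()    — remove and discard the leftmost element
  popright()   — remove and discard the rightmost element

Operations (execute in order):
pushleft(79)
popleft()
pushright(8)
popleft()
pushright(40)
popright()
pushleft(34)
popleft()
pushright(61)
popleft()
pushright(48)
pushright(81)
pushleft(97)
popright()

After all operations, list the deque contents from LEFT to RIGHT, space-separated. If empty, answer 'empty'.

pushleft(79): [79]
popleft(): []
pushright(8): [8]
popleft(): []
pushright(40): [40]
popright(): []
pushleft(34): [34]
popleft(): []
pushright(61): [61]
popleft(): []
pushright(48): [48]
pushright(81): [48, 81]
pushleft(97): [97, 48, 81]
popright(): [97, 48]

Answer: 97 48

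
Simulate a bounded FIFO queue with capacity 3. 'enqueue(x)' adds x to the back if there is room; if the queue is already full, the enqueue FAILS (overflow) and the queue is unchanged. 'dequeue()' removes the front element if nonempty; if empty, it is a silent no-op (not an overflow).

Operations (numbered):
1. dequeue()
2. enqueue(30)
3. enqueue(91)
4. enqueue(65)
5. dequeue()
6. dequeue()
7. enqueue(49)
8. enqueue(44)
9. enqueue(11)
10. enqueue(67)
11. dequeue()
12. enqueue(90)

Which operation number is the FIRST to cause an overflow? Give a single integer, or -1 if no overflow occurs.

1. dequeue(): empty, no-op, size=0
2. enqueue(30): size=1
3. enqueue(91): size=2
4. enqueue(65): size=3
5. dequeue(): size=2
6. dequeue(): size=1
7. enqueue(49): size=2
8. enqueue(44): size=3
9. enqueue(11): size=3=cap → OVERFLOW (fail)
10. enqueue(67): size=3=cap → OVERFLOW (fail)
11. dequeue(): size=2
12. enqueue(90): size=3

Answer: 9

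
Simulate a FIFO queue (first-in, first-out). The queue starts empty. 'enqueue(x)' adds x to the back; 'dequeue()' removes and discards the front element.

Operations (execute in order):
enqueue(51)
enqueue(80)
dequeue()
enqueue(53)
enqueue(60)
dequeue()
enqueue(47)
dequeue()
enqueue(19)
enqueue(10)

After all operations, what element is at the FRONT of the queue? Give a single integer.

enqueue(51): queue = [51]
enqueue(80): queue = [51, 80]
dequeue(): queue = [80]
enqueue(53): queue = [80, 53]
enqueue(60): queue = [80, 53, 60]
dequeue(): queue = [53, 60]
enqueue(47): queue = [53, 60, 47]
dequeue(): queue = [60, 47]
enqueue(19): queue = [60, 47, 19]
enqueue(10): queue = [60, 47, 19, 10]

Answer: 60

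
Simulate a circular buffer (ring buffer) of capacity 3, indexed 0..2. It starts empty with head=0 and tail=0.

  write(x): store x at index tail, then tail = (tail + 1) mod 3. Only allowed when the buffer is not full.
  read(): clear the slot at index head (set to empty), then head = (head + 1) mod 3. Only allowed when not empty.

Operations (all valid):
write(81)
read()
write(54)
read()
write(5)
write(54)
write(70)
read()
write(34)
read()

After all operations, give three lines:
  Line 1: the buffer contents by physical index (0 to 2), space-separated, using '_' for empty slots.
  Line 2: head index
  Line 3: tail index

write(81): buf=[81 _ _], head=0, tail=1, size=1
read(): buf=[_ _ _], head=1, tail=1, size=0
write(54): buf=[_ 54 _], head=1, tail=2, size=1
read(): buf=[_ _ _], head=2, tail=2, size=0
write(5): buf=[_ _ 5], head=2, tail=0, size=1
write(54): buf=[54 _ 5], head=2, tail=1, size=2
write(70): buf=[54 70 5], head=2, tail=2, size=3
read(): buf=[54 70 _], head=0, tail=2, size=2
write(34): buf=[54 70 34], head=0, tail=0, size=3
read(): buf=[_ 70 34], head=1, tail=0, size=2

Answer: _ 70 34
1
0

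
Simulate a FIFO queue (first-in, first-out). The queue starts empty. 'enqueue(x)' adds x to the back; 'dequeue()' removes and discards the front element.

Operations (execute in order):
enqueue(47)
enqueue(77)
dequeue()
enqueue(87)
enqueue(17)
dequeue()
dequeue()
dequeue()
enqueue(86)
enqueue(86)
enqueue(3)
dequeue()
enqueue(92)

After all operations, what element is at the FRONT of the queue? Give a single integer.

Answer: 86

Derivation:
enqueue(47): queue = [47]
enqueue(77): queue = [47, 77]
dequeue(): queue = [77]
enqueue(87): queue = [77, 87]
enqueue(17): queue = [77, 87, 17]
dequeue(): queue = [87, 17]
dequeue(): queue = [17]
dequeue(): queue = []
enqueue(86): queue = [86]
enqueue(86): queue = [86, 86]
enqueue(3): queue = [86, 86, 3]
dequeue(): queue = [86, 3]
enqueue(92): queue = [86, 3, 92]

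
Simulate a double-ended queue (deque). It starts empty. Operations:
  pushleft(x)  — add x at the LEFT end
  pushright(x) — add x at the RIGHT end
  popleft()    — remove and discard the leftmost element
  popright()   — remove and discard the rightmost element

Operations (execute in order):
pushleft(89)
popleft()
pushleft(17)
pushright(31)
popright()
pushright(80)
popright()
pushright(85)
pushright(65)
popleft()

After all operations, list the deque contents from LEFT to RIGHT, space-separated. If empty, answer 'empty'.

Answer: 85 65

Derivation:
pushleft(89): [89]
popleft(): []
pushleft(17): [17]
pushright(31): [17, 31]
popright(): [17]
pushright(80): [17, 80]
popright(): [17]
pushright(85): [17, 85]
pushright(65): [17, 85, 65]
popleft(): [85, 65]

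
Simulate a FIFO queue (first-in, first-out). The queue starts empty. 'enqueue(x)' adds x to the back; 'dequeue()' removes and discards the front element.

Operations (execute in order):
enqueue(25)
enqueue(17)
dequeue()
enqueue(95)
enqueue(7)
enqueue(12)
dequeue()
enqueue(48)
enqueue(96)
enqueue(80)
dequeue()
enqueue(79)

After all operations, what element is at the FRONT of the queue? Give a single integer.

Answer: 7

Derivation:
enqueue(25): queue = [25]
enqueue(17): queue = [25, 17]
dequeue(): queue = [17]
enqueue(95): queue = [17, 95]
enqueue(7): queue = [17, 95, 7]
enqueue(12): queue = [17, 95, 7, 12]
dequeue(): queue = [95, 7, 12]
enqueue(48): queue = [95, 7, 12, 48]
enqueue(96): queue = [95, 7, 12, 48, 96]
enqueue(80): queue = [95, 7, 12, 48, 96, 80]
dequeue(): queue = [7, 12, 48, 96, 80]
enqueue(79): queue = [7, 12, 48, 96, 80, 79]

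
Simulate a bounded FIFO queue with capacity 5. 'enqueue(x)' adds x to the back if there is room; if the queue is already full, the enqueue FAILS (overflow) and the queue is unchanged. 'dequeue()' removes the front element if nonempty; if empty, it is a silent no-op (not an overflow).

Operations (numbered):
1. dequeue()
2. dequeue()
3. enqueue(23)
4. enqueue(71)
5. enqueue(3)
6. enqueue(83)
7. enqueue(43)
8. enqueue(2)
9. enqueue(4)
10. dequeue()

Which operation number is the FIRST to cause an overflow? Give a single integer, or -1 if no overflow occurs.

Answer: 8

Derivation:
1. dequeue(): empty, no-op, size=0
2. dequeue(): empty, no-op, size=0
3. enqueue(23): size=1
4. enqueue(71): size=2
5. enqueue(3): size=3
6. enqueue(83): size=4
7. enqueue(43): size=5
8. enqueue(2): size=5=cap → OVERFLOW (fail)
9. enqueue(4): size=5=cap → OVERFLOW (fail)
10. dequeue(): size=4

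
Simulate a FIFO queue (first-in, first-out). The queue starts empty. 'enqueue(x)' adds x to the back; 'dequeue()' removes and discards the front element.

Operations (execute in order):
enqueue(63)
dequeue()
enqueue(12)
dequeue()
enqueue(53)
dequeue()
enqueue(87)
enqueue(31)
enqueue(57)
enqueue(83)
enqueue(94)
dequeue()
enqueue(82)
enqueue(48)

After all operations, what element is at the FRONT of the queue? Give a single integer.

Answer: 31

Derivation:
enqueue(63): queue = [63]
dequeue(): queue = []
enqueue(12): queue = [12]
dequeue(): queue = []
enqueue(53): queue = [53]
dequeue(): queue = []
enqueue(87): queue = [87]
enqueue(31): queue = [87, 31]
enqueue(57): queue = [87, 31, 57]
enqueue(83): queue = [87, 31, 57, 83]
enqueue(94): queue = [87, 31, 57, 83, 94]
dequeue(): queue = [31, 57, 83, 94]
enqueue(82): queue = [31, 57, 83, 94, 82]
enqueue(48): queue = [31, 57, 83, 94, 82, 48]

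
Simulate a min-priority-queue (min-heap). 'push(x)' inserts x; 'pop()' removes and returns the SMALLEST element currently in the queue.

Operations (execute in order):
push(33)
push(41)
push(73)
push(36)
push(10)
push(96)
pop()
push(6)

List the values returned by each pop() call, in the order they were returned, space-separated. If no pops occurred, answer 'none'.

push(33): heap contents = [33]
push(41): heap contents = [33, 41]
push(73): heap contents = [33, 41, 73]
push(36): heap contents = [33, 36, 41, 73]
push(10): heap contents = [10, 33, 36, 41, 73]
push(96): heap contents = [10, 33, 36, 41, 73, 96]
pop() → 10: heap contents = [33, 36, 41, 73, 96]
push(6): heap contents = [6, 33, 36, 41, 73, 96]

Answer: 10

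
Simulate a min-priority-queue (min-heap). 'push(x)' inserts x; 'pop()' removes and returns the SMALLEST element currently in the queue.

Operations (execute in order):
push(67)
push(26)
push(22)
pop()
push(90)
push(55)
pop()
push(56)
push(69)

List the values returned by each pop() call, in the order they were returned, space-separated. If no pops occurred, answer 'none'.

push(67): heap contents = [67]
push(26): heap contents = [26, 67]
push(22): heap contents = [22, 26, 67]
pop() → 22: heap contents = [26, 67]
push(90): heap contents = [26, 67, 90]
push(55): heap contents = [26, 55, 67, 90]
pop() → 26: heap contents = [55, 67, 90]
push(56): heap contents = [55, 56, 67, 90]
push(69): heap contents = [55, 56, 67, 69, 90]

Answer: 22 26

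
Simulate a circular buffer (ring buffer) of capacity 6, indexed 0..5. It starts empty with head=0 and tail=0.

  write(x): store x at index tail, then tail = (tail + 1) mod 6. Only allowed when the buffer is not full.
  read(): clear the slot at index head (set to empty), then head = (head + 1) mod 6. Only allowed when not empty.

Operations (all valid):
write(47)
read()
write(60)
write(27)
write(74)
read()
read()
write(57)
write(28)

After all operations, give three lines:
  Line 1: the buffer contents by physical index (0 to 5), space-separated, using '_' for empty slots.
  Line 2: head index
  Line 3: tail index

Answer: _ _ _ 74 57 28
3
0

Derivation:
write(47): buf=[47 _ _ _ _ _], head=0, tail=1, size=1
read(): buf=[_ _ _ _ _ _], head=1, tail=1, size=0
write(60): buf=[_ 60 _ _ _ _], head=1, tail=2, size=1
write(27): buf=[_ 60 27 _ _ _], head=1, tail=3, size=2
write(74): buf=[_ 60 27 74 _ _], head=1, tail=4, size=3
read(): buf=[_ _ 27 74 _ _], head=2, tail=4, size=2
read(): buf=[_ _ _ 74 _ _], head=3, tail=4, size=1
write(57): buf=[_ _ _ 74 57 _], head=3, tail=5, size=2
write(28): buf=[_ _ _ 74 57 28], head=3, tail=0, size=3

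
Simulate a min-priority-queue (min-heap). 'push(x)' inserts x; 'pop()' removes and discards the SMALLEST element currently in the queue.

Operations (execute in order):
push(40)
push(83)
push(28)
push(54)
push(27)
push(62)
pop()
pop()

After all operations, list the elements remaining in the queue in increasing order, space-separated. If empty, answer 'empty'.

push(40): heap contents = [40]
push(83): heap contents = [40, 83]
push(28): heap contents = [28, 40, 83]
push(54): heap contents = [28, 40, 54, 83]
push(27): heap contents = [27, 28, 40, 54, 83]
push(62): heap contents = [27, 28, 40, 54, 62, 83]
pop() → 27: heap contents = [28, 40, 54, 62, 83]
pop() → 28: heap contents = [40, 54, 62, 83]

Answer: 40 54 62 83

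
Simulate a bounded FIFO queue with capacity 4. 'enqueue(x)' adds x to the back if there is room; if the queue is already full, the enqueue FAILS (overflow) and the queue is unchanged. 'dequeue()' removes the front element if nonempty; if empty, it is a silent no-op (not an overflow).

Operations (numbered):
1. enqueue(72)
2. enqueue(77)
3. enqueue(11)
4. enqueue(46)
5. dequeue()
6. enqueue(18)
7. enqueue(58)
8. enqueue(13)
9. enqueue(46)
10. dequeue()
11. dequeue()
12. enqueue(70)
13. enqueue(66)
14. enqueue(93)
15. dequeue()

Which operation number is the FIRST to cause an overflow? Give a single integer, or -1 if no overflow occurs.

Answer: 7

Derivation:
1. enqueue(72): size=1
2. enqueue(77): size=2
3. enqueue(11): size=3
4. enqueue(46): size=4
5. dequeue(): size=3
6. enqueue(18): size=4
7. enqueue(58): size=4=cap → OVERFLOW (fail)
8. enqueue(13): size=4=cap → OVERFLOW (fail)
9. enqueue(46): size=4=cap → OVERFLOW (fail)
10. dequeue(): size=3
11. dequeue(): size=2
12. enqueue(70): size=3
13. enqueue(66): size=4
14. enqueue(93): size=4=cap → OVERFLOW (fail)
15. dequeue(): size=3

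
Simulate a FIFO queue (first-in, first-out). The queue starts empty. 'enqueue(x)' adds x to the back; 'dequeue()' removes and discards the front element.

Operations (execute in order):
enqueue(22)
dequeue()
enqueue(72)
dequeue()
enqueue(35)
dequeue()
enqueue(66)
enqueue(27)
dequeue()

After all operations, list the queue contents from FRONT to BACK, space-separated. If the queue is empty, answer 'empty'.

Answer: 27

Derivation:
enqueue(22): [22]
dequeue(): []
enqueue(72): [72]
dequeue(): []
enqueue(35): [35]
dequeue(): []
enqueue(66): [66]
enqueue(27): [66, 27]
dequeue(): [27]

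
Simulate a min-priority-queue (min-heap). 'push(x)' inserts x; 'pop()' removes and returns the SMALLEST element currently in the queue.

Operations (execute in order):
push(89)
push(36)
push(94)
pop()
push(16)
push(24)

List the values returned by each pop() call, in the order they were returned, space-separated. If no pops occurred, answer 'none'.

push(89): heap contents = [89]
push(36): heap contents = [36, 89]
push(94): heap contents = [36, 89, 94]
pop() → 36: heap contents = [89, 94]
push(16): heap contents = [16, 89, 94]
push(24): heap contents = [16, 24, 89, 94]

Answer: 36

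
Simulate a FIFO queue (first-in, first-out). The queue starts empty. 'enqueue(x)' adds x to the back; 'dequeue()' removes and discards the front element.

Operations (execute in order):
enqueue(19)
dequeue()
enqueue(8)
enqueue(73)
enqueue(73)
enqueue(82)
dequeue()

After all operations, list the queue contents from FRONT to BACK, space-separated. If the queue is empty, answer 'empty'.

enqueue(19): [19]
dequeue(): []
enqueue(8): [8]
enqueue(73): [8, 73]
enqueue(73): [8, 73, 73]
enqueue(82): [8, 73, 73, 82]
dequeue(): [73, 73, 82]

Answer: 73 73 82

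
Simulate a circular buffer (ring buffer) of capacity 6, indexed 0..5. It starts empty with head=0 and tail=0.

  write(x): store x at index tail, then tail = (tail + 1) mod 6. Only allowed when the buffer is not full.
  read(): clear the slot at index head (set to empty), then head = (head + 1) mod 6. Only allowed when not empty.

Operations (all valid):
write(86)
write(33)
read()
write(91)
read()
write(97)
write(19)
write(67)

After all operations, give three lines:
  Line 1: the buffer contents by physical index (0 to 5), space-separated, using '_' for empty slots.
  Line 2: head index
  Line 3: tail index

Answer: _ _ 91 97 19 67
2
0

Derivation:
write(86): buf=[86 _ _ _ _ _], head=0, tail=1, size=1
write(33): buf=[86 33 _ _ _ _], head=0, tail=2, size=2
read(): buf=[_ 33 _ _ _ _], head=1, tail=2, size=1
write(91): buf=[_ 33 91 _ _ _], head=1, tail=3, size=2
read(): buf=[_ _ 91 _ _ _], head=2, tail=3, size=1
write(97): buf=[_ _ 91 97 _ _], head=2, tail=4, size=2
write(19): buf=[_ _ 91 97 19 _], head=2, tail=5, size=3
write(67): buf=[_ _ 91 97 19 67], head=2, tail=0, size=4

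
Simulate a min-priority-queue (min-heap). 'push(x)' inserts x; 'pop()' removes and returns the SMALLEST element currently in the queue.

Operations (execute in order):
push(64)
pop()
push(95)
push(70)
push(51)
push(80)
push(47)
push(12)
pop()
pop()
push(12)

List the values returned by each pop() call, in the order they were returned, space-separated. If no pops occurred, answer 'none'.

push(64): heap contents = [64]
pop() → 64: heap contents = []
push(95): heap contents = [95]
push(70): heap contents = [70, 95]
push(51): heap contents = [51, 70, 95]
push(80): heap contents = [51, 70, 80, 95]
push(47): heap contents = [47, 51, 70, 80, 95]
push(12): heap contents = [12, 47, 51, 70, 80, 95]
pop() → 12: heap contents = [47, 51, 70, 80, 95]
pop() → 47: heap contents = [51, 70, 80, 95]
push(12): heap contents = [12, 51, 70, 80, 95]

Answer: 64 12 47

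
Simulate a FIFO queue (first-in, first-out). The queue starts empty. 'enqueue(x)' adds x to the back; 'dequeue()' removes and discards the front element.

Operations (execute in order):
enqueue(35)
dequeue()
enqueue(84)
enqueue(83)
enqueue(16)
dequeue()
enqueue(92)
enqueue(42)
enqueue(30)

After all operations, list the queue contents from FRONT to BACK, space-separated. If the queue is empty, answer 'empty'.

Answer: 83 16 92 42 30

Derivation:
enqueue(35): [35]
dequeue(): []
enqueue(84): [84]
enqueue(83): [84, 83]
enqueue(16): [84, 83, 16]
dequeue(): [83, 16]
enqueue(92): [83, 16, 92]
enqueue(42): [83, 16, 92, 42]
enqueue(30): [83, 16, 92, 42, 30]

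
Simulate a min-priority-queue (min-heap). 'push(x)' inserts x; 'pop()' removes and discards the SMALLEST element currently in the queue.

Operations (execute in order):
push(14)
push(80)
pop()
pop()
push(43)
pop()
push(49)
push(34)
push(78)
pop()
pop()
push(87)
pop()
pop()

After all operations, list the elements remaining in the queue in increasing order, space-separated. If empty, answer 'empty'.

Answer: empty

Derivation:
push(14): heap contents = [14]
push(80): heap contents = [14, 80]
pop() → 14: heap contents = [80]
pop() → 80: heap contents = []
push(43): heap contents = [43]
pop() → 43: heap contents = []
push(49): heap contents = [49]
push(34): heap contents = [34, 49]
push(78): heap contents = [34, 49, 78]
pop() → 34: heap contents = [49, 78]
pop() → 49: heap contents = [78]
push(87): heap contents = [78, 87]
pop() → 78: heap contents = [87]
pop() → 87: heap contents = []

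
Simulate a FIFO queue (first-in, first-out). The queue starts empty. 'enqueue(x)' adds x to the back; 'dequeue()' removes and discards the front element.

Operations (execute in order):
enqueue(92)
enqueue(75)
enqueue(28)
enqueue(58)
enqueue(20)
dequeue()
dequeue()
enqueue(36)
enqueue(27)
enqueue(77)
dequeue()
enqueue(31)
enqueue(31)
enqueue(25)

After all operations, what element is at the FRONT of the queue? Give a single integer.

enqueue(92): queue = [92]
enqueue(75): queue = [92, 75]
enqueue(28): queue = [92, 75, 28]
enqueue(58): queue = [92, 75, 28, 58]
enqueue(20): queue = [92, 75, 28, 58, 20]
dequeue(): queue = [75, 28, 58, 20]
dequeue(): queue = [28, 58, 20]
enqueue(36): queue = [28, 58, 20, 36]
enqueue(27): queue = [28, 58, 20, 36, 27]
enqueue(77): queue = [28, 58, 20, 36, 27, 77]
dequeue(): queue = [58, 20, 36, 27, 77]
enqueue(31): queue = [58, 20, 36, 27, 77, 31]
enqueue(31): queue = [58, 20, 36, 27, 77, 31, 31]
enqueue(25): queue = [58, 20, 36, 27, 77, 31, 31, 25]

Answer: 58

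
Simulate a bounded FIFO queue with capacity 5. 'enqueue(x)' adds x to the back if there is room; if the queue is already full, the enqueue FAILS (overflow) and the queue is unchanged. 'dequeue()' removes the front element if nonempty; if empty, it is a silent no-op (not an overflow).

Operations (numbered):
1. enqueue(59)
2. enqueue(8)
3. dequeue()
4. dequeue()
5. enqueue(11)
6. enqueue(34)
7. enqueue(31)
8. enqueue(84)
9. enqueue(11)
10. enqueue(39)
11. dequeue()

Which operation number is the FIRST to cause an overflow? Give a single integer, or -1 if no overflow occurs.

1. enqueue(59): size=1
2. enqueue(8): size=2
3. dequeue(): size=1
4. dequeue(): size=0
5. enqueue(11): size=1
6. enqueue(34): size=2
7. enqueue(31): size=3
8. enqueue(84): size=4
9. enqueue(11): size=5
10. enqueue(39): size=5=cap → OVERFLOW (fail)
11. dequeue(): size=4

Answer: 10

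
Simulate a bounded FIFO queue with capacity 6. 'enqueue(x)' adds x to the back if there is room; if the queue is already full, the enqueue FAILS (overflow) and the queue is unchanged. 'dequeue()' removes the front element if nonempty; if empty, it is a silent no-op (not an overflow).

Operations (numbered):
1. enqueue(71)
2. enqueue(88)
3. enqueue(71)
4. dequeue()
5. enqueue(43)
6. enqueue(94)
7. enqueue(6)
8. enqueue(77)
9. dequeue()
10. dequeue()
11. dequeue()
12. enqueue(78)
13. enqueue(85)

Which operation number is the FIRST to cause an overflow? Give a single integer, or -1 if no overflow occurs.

1. enqueue(71): size=1
2. enqueue(88): size=2
3. enqueue(71): size=3
4. dequeue(): size=2
5. enqueue(43): size=3
6. enqueue(94): size=4
7. enqueue(6): size=5
8. enqueue(77): size=6
9. dequeue(): size=5
10. dequeue(): size=4
11. dequeue(): size=3
12. enqueue(78): size=4
13. enqueue(85): size=5

Answer: -1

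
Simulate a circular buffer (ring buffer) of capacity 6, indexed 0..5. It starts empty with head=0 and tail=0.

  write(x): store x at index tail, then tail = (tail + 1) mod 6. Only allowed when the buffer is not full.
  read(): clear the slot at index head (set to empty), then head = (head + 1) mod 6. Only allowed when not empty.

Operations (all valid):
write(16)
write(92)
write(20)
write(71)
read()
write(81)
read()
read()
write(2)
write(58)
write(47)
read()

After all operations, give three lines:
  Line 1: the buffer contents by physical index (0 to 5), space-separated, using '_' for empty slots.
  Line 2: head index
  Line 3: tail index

Answer: 58 47 _ _ 81 2
4
2

Derivation:
write(16): buf=[16 _ _ _ _ _], head=0, tail=1, size=1
write(92): buf=[16 92 _ _ _ _], head=0, tail=2, size=2
write(20): buf=[16 92 20 _ _ _], head=0, tail=3, size=3
write(71): buf=[16 92 20 71 _ _], head=0, tail=4, size=4
read(): buf=[_ 92 20 71 _ _], head=1, tail=4, size=3
write(81): buf=[_ 92 20 71 81 _], head=1, tail=5, size=4
read(): buf=[_ _ 20 71 81 _], head=2, tail=5, size=3
read(): buf=[_ _ _ 71 81 _], head=3, tail=5, size=2
write(2): buf=[_ _ _ 71 81 2], head=3, tail=0, size=3
write(58): buf=[58 _ _ 71 81 2], head=3, tail=1, size=4
write(47): buf=[58 47 _ 71 81 2], head=3, tail=2, size=5
read(): buf=[58 47 _ _ 81 2], head=4, tail=2, size=4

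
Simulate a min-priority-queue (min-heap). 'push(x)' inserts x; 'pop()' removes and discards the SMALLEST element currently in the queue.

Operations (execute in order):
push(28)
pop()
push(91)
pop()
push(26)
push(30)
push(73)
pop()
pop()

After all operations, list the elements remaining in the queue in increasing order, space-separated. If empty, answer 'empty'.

Answer: 73

Derivation:
push(28): heap contents = [28]
pop() → 28: heap contents = []
push(91): heap contents = [91]
pop() → 91: heap contents = []
push(26): heap contents = [26]
push(30): heap contents = [26, 30]
push(73): heap contents = [26, 30, 73]
pop() → 26: heap contents = [30, 73]
pop() → 30: heap contents = [73]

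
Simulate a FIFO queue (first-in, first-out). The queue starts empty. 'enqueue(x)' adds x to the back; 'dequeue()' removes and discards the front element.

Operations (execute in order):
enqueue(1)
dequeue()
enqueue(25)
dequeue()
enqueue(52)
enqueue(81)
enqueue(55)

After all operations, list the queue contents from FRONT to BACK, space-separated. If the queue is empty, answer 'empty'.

enqueue(1): [1]
dequeue(): []
enqueue(25): [25]
dequeue(): []
enqueue(52): [52]
enqueue(81): [52, 81]
enqueue(55): [52, 81, 55]

Answer: 52 81 55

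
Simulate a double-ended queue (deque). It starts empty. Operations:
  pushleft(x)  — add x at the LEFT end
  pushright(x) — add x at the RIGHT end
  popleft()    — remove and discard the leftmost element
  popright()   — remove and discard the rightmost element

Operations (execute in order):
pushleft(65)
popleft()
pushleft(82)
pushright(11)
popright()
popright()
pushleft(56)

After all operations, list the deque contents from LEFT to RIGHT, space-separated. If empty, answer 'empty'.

pushleft(65): [65]
popleft(): []
pushleft(82): [82]
pushright(11): [82, 11]
popright(): [82]
popright(): []
pushleft(56): [56]

Answer: 56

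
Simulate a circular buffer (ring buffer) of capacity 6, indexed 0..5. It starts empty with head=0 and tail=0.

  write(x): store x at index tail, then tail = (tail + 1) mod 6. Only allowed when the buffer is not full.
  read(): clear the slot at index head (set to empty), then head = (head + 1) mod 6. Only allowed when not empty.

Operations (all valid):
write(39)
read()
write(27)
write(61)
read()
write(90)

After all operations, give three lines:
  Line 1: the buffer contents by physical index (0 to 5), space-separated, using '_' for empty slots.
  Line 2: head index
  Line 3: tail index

write(39): buf=[39 _ _ _ _ _], head=0, tail=1, size=1
read(): buf=[_ _ _ _ _ _], head=1, tail=1, size=0
write(27): buf=[_ 27 _ _ _ _], head=1, tail=2, size=1
write(61): buf=[_ 27 61 _ _ _], head=1, tail=3, size=2
read(): buf=[_ _ 61 _ _ _], head=2, tail=3, size=1
write(90): buf=[_ _ 61 90 _ _], head=2, tail=4, size=2

Answer: _ _ 61 90 _ _
2
4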